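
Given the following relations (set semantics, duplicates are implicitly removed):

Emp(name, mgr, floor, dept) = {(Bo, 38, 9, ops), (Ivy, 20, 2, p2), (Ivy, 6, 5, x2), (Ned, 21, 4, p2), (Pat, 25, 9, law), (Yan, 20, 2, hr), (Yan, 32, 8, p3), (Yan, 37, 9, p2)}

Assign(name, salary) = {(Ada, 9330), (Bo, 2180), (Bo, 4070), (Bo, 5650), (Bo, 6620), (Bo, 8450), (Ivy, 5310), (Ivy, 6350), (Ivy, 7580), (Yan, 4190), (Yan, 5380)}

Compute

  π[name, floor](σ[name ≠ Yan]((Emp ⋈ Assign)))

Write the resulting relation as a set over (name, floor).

{(Bo, 9), (Ivy, 2), (Ivy, 5)}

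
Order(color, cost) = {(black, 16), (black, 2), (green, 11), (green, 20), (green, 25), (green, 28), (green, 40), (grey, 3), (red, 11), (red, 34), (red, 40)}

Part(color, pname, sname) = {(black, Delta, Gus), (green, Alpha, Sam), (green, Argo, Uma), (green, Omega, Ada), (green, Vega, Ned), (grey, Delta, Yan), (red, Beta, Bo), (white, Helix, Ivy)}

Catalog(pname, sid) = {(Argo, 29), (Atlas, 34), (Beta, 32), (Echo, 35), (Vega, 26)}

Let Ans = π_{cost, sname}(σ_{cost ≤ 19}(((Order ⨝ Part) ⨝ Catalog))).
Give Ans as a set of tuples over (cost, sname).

Natural join on color: {(black, 16, Delta, Gus), (black, 2, Delta, Gus), (green, 11, Alpha, Sam), (green, 11, Argo, Uma), (green, 11, Omega, Ada), (green, 11, Vega, Ned), (green, 20, Alpha, Sam), (green, 20, Argo, Uma), (green, 20, Omega, Ada), (green, 20, Vega, Ned), (green, 25, Alpha, Sam), (green, 25, Argo, Uma), (green, 25, Omega, Ada), (green, 25, Vega, Ned), (green, 28, Alpha, Sam), (green, 28, Argo, Uma), (green, 28, Omega, Ada), (green, 28, Vega, Ned), (green, 40, Alpha, Sam), (green, 40, Argo, Uma), (green, 40, Omega, Ada), (green, 40, Vega, Ned), (grey, 3, Delta, Yan), (red, 11, Beta, Bo), (red, 34, Beta, Bo), (red, 40, Beta, Bo)}
Natural join on pname: {(green, 11, Argo, Uma, 29), (green, 11, Vega, Ned, 26), (green, 20, Argo, Uma, 29), (green, 20, Vega, Ned, 26), (green, 25, Argo, Uma, 29), (green, 25, Vega, Ned, 26), (green, 28, Argo, Uma, 29), (green, 28, Vega, Ned, 26), (green, 40, Argo, Uma, 29), (green, 40, Vega, Ned, 26), (red, 11, Beta, Bo, 32), (red, 34, Beta, Bo, 32), (red, 40, Beta, Bo, 32)}
Apply σ_{cost ≤ 19}; surviving tuples: {(green, 11, Argo, Uma, 29), (green, 11, Vega, Ned, 26), (red, 11, Beta, Bo, 32)}
π[cost, sname]: project onto (cost, sname) → {(11, Bo), (11, Ned), (11, Uma)}

{(11, Bo), (11, Ned), (11, Uma)}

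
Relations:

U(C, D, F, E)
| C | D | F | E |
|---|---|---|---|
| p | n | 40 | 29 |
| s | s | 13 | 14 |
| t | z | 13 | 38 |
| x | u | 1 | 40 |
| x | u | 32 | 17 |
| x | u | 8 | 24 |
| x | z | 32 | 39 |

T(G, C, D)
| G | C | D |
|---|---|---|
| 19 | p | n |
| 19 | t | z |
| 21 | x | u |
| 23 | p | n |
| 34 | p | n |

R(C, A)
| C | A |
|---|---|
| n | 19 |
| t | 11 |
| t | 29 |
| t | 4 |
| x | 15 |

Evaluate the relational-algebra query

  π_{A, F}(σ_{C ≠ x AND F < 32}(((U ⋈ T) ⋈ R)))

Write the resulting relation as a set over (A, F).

U ⋈ T (natural join on C, D): {(p, n, 40, 29, 19), (p, n, 40, 29, 23), (p, n, 40, 29, 34), (t, z, 13, 38, 19), (x, u, 1, 40, 21), (x, u, 32, 17, 21), (x, u, 8, 24, 21)}
(U ⋈ T) ⋈ R (natural join on C): {(t, z, 13, 38, 19, 11), (t, z, 13, 38, 19, 29), (t, z, 13, 38, 19, 4), (x, u, 1, 40, 21, 15), (x, u, 32, 17, 21, 15), (x, u, 8, 24, 21, 15)}
σ[C ≠ x AND F < 32]: keep tuples satisfying C ≠ x AND F < 32 → {(t, z, 13, 38, 19, 11), (t, z, 13, 38, 19, 29), (t, z, 13, 38, 19, 4)}
Projecting to A, F: {(11, 13), (29, 13), (4, 13)}

{(11, 13), (29, 13), (4, 13)}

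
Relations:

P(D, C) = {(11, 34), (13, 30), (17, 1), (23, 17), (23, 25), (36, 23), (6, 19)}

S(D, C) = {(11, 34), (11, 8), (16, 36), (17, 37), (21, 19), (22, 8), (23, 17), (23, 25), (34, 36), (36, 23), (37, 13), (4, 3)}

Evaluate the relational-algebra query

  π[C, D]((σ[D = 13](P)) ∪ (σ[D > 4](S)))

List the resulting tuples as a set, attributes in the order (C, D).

σ[D = 13]: keep tuples satisfying D = 13 → {(13, 30)}
σ[D > 4]: keep tuples satisfying D > 4 → {(11, 34), (11, 8), (16, 36), (17, 37), (21, 19), (22, 8), (23, 17), (23, 25), (34, 36), (36, 23), (37, 13)}
Taking the union: {(11, 34), (11, 8), (13, 30), (16, 36), (17, 37), (21, 19), (22, 8), (23, 17), (23, 25), (34, 36), (36, 23), (37, 13)}
π[C, D]: project onto (C, D) → {(13, 37), (17, 23), (19, 21), (23, 36), (25, 23), (30, 13), (34, 11), (36, 16), (36, 34), (37, 17), (8, 11), (8, 22)}

{(13, 37), (17, 23), (19, 21), (23, 36), (25, 23), (30, 13), (34, 11), (36, 16), (36, 34), (37, 17), (8, 11), (8, 22)}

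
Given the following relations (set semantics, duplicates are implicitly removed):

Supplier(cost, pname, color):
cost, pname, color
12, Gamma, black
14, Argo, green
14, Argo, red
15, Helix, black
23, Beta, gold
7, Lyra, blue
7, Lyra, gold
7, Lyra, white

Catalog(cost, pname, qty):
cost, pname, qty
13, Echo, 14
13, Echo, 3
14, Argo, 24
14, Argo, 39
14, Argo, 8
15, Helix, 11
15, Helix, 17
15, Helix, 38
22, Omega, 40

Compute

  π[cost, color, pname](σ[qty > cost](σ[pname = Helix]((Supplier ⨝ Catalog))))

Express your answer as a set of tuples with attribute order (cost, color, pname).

{(15, black, Helix)}

Joining Supplier and Catalog on cost, pname yields {(14, Argo, green, 24), (14, Argo, green, 39), (14, Argo, green, 8), (14, Argo, red, 24), (14, Argo, red, 39), (14, Argo, red, 8), (15, Helix, black, 11), (15, Helix, black, 17), (15, Helix, black, 38)}.
Filtering on pname = Helix leaves {(15, Helix, black, 11), (15, Helix, black, 17), (15, Helix, black, 38)}.
Filtering on qty > cost leaves {(15, Helix, black, 17), (15, Helix, black, 38)}.
Projecting to cost, color, pname (1 duplicate(s) eliminated): {(15, black, Helix)}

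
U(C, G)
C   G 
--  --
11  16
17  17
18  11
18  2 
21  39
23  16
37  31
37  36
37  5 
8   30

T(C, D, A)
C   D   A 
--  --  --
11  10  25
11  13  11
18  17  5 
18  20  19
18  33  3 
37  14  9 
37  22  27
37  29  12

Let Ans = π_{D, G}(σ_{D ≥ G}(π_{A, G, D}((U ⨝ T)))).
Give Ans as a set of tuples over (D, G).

{(14, 5), (17, 11), (17, 2), (20, 11), (20, 2), (22, 5), (29, 5), (33, 11), (33, 2)}

Natural join on C: {(11, 16, 10, 25), (11, 16, 13, 11), (18, 11, 17, 5), (18, 11, 20, 19), (18, 11, 33, 3), (18, 2, 17, 5), (18, 2, 20, 19), (18, 2, 33, 3), (37, 31, 14, 9), (37, 31, 22, 27), (37, 31, 29, 12), (37, 36, 14, 9), (37, 36, 22, 27), (37, 36, 29, 12), (37, 5, 14, 9), (37, 5, 22, 27), (37, 5, 29, 12)}
Keep only column(s) A, G, D: {(11, 16, 13), (12, 31, 29), (12, 36, 29), (12, 5, 29), (19, 11, 20), (19, 2, 20), (25, 16, 10), (27, 31, 22), (27, 36, 22), (27, 5, 22), (3, 11, 33), (3, 2, 33), (5, 11, 17), (5, 2, 17), (9, 31, 14), (9, 36, 14), (9, 5, 14)}
σ[D ≥ G]: keep tuples satisfying D ≥ G → {(12, 5, 29), (19, 11, 20), (19, 2, 20), (27, 5, 22), (3, 11, 33), (3, 2, 33), (5, 11, 17), (5, 2, 17), (9, 5, 14)}
Keep only column(s) D, G: {(14, 5), (17, 11), (17, 2), (20, 11), (20, 2), (22, 5), (29, 5), (33, 11), (33, 2)}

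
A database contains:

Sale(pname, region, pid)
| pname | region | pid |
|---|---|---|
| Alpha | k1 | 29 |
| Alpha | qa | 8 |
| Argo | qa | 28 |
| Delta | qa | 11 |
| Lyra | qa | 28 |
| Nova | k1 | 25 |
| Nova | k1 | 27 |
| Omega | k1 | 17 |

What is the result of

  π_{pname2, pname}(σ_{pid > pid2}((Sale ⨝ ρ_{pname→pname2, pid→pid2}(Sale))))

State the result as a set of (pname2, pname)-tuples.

ρ[pname→pname2, pid→pid2]: schema becomes (pname2, region, pid2); tuples unchanged.
Natural join on region: {(Alpha, k1, 29, Alpha, 29), (Alpha, k1, 29, Nova, 25), (Alpha, k1, 29, Nova, 27), (Alpha, k1, 29, Omega, 17), (Alpha, qa, 8, Alpha, 8), (Alpha, qa, 8, Argo, 28), (Alpha, qa, 8, Delta, 11), (Alpha, qa, 8, Lyra, 28), (Argo, qa, 28, Alpha, 8), (Argo, qa, 28, Argo, 28), (Argo, qa, 28, Delta, 11), (Argo, qa, 28, Lyra, 28), (Delta, qa, 11, Alpha, 8), (Delta, qa, 11, Argo, 28), (Delta, qa, 11, Delta, 11), (Delta, qa, 11, Lyra, 28), (Lyra, qa, 28, Alpha, 8), (Lyra, qa, 28, Argo, 28), (Lyra, qa, 28, Delta, 11), (Lyra, qa, 28, Lyra, 28), (Nova, k1, 25, Alpha, 29), (Nova, k1, 25, Nova, 25), (Nova, k1, 25, Nova, 27), (Nova, k1, 25, Omega, 17), (Nova, k1, 27, Alpha, 29), (Nova, k1, 27, Nova, 25), (Nova, k1, 27, Nova, 27), (Nova, k1, 27, Omega, 17), (Omega, k1, 17, Alpha, 29), (Omega, k1, 17, Nova, 25), (Omega, k1, 17, Nova, 27), (Omega, k1, 17, Omega, 17)}
Filtering on pid > pid2 leaves {(Alpha, k1, 29, Nova, 25), (Alpha, k1, 29, Nova, 27), (Alpha, k1, 29, Omega, 17), (Argo, qa, 28, Alpha, 8), (Argo, qa, 28, Delta, 11), (Delta, qa, 11, Alpha, 8), (Lyra, qa, 28, Alpha, 8), (Lyra, qa, 28, Delta, 11), (Nova, k1, 25, Omega, 17), (Nova, k1, 27, Nova, 25), (Nova, k1, 27, Omega, 17)}.
Projecting to pname2, pname (2 duplicate(s) eliminated): {(Alpha, Argo), (Alpha, Delta), (Alpha, Lyra), (Delta, Argo), (Delta, Lyra), (Nova, Alpha), (Nova, Nova), (Omega, Alpha), (Omega, Nova)}

{(Alpha, Argo), (Alpha, Delta), (Alpha, Lyra), (Delta, Argo), (Delta, Lyra), (Nova, Alpha), (Nova, Nova), (Omega, Alpha), (Omega, Nova)}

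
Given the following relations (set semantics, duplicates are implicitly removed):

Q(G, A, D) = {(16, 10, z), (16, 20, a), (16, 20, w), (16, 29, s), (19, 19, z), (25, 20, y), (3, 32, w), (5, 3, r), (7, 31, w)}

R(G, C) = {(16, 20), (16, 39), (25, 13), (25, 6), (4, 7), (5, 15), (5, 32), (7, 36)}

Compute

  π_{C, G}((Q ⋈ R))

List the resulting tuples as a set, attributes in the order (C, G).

{(13, 25), (15, 5), (20, 16), (32, 5), (36, 7), (39, 16), (6, 25)}

Natural join on G: {(16, 10, z, 20), (16, 10, z, 39), (16, 20, a, 20), (16, 20, a, 39), (16, 20, w, 20), (16, 20, w, 39), (16, 29, s, 20), (16, 29, s, 39), (25, 20, y, 13), (25, 20, y, 6), (5, 3, r, 15), (5, 3, r, 32), (7, 31, w, 36)}
Projecting to C, G (6 duplicate(s) eliminated): {(13, 25), (15, 5), (20, 16), (32, 5), (36, 7), (39, 16), (6, 25)}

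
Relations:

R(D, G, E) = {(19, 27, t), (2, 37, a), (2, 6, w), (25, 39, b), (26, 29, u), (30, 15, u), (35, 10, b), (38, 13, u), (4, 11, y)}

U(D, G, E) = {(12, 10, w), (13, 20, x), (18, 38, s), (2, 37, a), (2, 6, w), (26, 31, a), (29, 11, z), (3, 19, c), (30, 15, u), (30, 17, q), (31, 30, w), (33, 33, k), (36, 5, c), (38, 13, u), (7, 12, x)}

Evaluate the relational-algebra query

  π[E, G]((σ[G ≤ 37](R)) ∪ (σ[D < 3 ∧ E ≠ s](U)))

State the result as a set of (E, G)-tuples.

Selection G ≤ 37: {(19, 27, t), (2, 37, a), (2, 6, w), (26, 29, u), (30, 15, u), (35, 10, b), (38, 13, u), (4, 11, y)}
Selection D < 3 ∧ E ≠ s: {(2, 37, a), (2, 6, w)}
Taking the union: {(19, 27, t), (2, 37, a), (2, 6, w), (26, 29, u), (30, 15, u), (35, 10, b), (38, 13, u), (4, 11, y)}
π_{E, G} gives {(a, 37), (b, 10), (t, 27), (u, 13), (u, 15), (u, 29), (w, 6), (y, 11)}.

{(a, 37), (b, 10), (t, 27), (u, 13), (u, 15), (u, 29), (w, 6), (y, 11)}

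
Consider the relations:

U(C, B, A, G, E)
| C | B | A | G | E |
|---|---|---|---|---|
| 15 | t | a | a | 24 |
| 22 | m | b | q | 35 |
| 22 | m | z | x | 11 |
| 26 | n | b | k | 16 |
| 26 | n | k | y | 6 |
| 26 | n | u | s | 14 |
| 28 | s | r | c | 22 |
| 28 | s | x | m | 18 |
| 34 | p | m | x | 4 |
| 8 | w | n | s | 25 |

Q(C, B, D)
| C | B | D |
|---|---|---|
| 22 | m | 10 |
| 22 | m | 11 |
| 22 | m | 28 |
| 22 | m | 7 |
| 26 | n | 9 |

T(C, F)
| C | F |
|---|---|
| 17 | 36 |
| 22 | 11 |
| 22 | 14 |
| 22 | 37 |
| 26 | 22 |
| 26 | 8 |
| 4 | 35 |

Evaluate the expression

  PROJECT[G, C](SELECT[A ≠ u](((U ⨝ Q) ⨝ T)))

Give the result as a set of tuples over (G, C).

{(k, 26), (q, 22), (x, 22), (y, 26)}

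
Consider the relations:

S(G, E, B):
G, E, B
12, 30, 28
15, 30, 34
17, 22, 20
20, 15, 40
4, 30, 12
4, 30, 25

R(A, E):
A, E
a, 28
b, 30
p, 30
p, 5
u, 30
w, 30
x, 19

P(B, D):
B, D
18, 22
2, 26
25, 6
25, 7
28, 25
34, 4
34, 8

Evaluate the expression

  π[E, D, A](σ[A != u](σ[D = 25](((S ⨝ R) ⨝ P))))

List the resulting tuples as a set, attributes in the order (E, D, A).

{(30, 25, b), (30, 25, p), (30, 25, w)}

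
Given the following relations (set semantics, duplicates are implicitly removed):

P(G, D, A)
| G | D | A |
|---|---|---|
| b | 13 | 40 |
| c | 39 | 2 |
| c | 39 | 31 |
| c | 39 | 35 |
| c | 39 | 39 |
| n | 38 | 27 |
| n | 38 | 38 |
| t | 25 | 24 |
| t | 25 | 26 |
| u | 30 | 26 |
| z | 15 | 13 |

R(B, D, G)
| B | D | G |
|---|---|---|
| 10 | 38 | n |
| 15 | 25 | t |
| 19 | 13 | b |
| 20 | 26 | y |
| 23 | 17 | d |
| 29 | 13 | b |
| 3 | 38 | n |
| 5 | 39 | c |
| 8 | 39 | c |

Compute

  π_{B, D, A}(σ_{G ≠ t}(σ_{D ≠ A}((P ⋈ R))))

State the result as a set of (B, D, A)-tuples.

{(10, 38, 27), (19, 13, 40), (29, 13, 40), (3, 38, 27), (5, 39, 2), (5, 39, 31), (5, 39, 35), (8, 39, 2), (8, 39, 31), (8, 39, 35)}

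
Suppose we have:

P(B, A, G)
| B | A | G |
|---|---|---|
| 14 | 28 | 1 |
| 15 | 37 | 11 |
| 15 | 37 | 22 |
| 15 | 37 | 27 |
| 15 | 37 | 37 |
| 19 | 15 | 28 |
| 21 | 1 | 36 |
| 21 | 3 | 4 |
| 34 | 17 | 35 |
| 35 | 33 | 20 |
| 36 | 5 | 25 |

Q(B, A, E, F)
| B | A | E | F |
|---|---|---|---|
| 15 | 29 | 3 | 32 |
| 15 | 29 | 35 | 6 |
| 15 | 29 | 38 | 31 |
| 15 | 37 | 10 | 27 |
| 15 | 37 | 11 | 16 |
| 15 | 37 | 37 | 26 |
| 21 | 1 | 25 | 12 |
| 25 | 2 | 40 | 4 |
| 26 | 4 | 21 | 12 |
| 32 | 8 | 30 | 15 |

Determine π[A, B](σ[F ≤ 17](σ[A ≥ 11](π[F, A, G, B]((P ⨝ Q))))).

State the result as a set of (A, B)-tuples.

Joining P and Q on B, A yields {(15, 37, 11, 10, 27), (15, 37, 11, 11, 16), (15, 37, 11, 37, 26), (15, 37, 22, 10, 27), (15, 37, 22, 11, 16), (15, 37, 22, 37, 26), (15, 37, 27, 10, 27), (15, 37, 27, 11, 16), (15, 37, 27, 37, 26), (15, 37, 37, 10, 27), (15, 37, 37, 11, 16), (15, 37, 37, 37, 26), (21, 1, 36, 25, 12)}.
Keep only column(s) F, A, G, B: {(12, 1, 36, 21), (16, 37, 11, 15), (16, 37, 22, 15), (16, 37, 27, 15), (16, 37, 37, 15), (26, 37, 11, 15), (26, 37, 22, 15), (26, 37, 27, 15), (26, 37, 37, 15), (27, 37, 11, 15), (27, 37, 22, 15), (27, 37, 27, 15), (27, 37, 37, 15)}
Apply σ_{A ≥ 11}; surviving tuples: {(16, 37, 11, 15), (16, 37, 22, 15), (16, 37, 27, 15), (16, 37, 37, 15), (26, 37, 11, 15), (26, 37, 22, 15), (26, 37, 27, 15), (26, 37, 37, 15), (27, 37, 11, 15), (27, 37, 22, 15), (27, 37, 27, 15), (27, 37, 37, 15)}
Apply σ_{F ≤ 17}; surviving tuples: {(16, 37, 11, 15), (16, 37, 22, 15), (16, 37, 27, 15), (16, 37, 37, 15)}
Keep only column(s) A, B (3 duplicate(s) eliminated): {(37, 15)}

{(37, 15)}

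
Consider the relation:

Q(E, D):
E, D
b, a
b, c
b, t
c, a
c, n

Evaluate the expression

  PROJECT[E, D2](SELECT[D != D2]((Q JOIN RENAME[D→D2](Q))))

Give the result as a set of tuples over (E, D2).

ρ[D→D2]: schema becomes (E, D2); tuples unchanged.
Joining Q and RENAME[D→D2](Q) on E yields {(b, a, a), (b, a, c), (b, a, t), (b, c, a), (b, c, c), (b, c, t), (b, t, a), (b, t, c), (b, t, t), (c, a, a), (c, a, n), (c, n, a), (c, n, n)}.
Selection D != D2: {(b, a, c), (b, a, t), (b, c, a), (b, c, t), (b, t, a), (b, t, c), (c, a, n), (c, n, a)}
Projecting to E, D2 (3 duplicate(s) eliminated): {(b, a), (b, c), (b, t), (c, a), (c, n)}

{(b, a), (b, c), (b, t), (c, a), (c, n)}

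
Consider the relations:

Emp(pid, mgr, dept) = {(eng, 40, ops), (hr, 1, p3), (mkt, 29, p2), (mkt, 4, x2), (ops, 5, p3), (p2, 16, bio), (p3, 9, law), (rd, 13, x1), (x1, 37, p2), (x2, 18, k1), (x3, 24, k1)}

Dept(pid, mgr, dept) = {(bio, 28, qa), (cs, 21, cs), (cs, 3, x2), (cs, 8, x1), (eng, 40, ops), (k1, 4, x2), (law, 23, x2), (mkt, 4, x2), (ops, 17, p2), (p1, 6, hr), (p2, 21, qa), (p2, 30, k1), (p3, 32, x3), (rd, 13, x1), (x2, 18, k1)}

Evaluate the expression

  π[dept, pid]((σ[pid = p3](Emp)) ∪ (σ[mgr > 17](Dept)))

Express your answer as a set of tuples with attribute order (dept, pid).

{(cs, cs), (k1, p2), (k1, x2), (law, p3), (ops, eng), (qa, bio), (qa, p2), (x2, law), (x3, p3)}

Filtering on pid = p3 leaves {(p3, 9, law)}.
Filtering on mgr > 17 leaves {(bio, 28, qa), (cs, 21, cs), (eng, 40, ops), (law, 23, x2), (p2, 21, qa), (p2, 30, k1), (p3, 32, x3), (x2, 18, k1)}.
Set union of the two operands is {(bio, 28, qa), (cs, 21, cs), (eng, 40, ops), (law, 23, x2), (p2, 21, qa), (p2, 30, k1), (p3, 32, x3), (p3, 9, law), (x2, 18, k1)}.
Keep only column(s) dept, pid: {(cs, cs), (k1, p2), (k1, x2), (law, p3), (ops, eng), (qa, bio), (qa, p2), (x2, law), (x3, p3)}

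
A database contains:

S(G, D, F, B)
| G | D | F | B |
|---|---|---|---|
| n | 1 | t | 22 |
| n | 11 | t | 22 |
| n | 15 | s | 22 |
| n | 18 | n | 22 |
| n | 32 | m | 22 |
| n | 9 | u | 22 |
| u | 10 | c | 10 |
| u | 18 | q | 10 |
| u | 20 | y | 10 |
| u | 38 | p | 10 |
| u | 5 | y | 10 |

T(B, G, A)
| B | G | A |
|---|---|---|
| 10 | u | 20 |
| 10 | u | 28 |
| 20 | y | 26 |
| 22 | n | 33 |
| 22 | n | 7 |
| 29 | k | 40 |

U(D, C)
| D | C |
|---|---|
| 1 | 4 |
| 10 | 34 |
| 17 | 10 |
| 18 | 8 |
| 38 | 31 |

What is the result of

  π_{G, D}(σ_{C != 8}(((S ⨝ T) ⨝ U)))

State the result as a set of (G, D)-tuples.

S ⋈ T (natural join on G, B): {(n, 1, t, 22, 33), (n, 1, t, 22, 7), (n, 11, t, 22, 33), (n, 11, t, 22, 7), (n, 15, s, 22, 33), (n, 15, s, 22, 7), (n, 18, n, 22, 33), (n, 18, n, 22, 7), (n, 32, m, 22, 33), (n, 32, m, 22, 7), (n, 9, u, 22, 33), (n, 9, u, 22, 7), (u, 10, c, 10, 20), (u, 10, c, 10, 28), (u, 18, q, 10, 20), (u, 18, q, 10, 28), (u, 20, y, 10, 20), (u, 20, y, 10, 28), (u, 38, p, 10, 20), (u, 38, p, 10, 28), (u, 5, y, 10, 20), (u, 5, y, 10, 28)}
(S ⨝ T) ⋈ U (natural join on D): {(n, 1, t, 22, 33, 4), (n, 1, t, 22, 7, 4), (n, 18, n, 22, 33, 8), (n, 18, n, 22, 7, 8), (u, 10, c, 10, 20, 34), (u, 10, c, 10, 28, 34), (u, 18, q, 10, 20, 8), (u, 18, q, 10, 28, 8), (u, 38, p, 10, 20, 31), (u, 38, p, 10, 28, 31)}
Selection C != 8: {(n, 1, t, 22, 33, 4), (n, 1, t, 22, 7, 4), (u, 10, c, 10, 20, 34), (u, 10, c, 10, 28, 34), (u, 38, p, 10, 20, 31), (u, 38, p, 10, 28, 31)}
π[G, D]: project onto (G, D) (3 duplicate(s) eliminated) → {(n, 1), (u, 10), (u, 38)}

{(n, 1), (u, 10), (u, 38)}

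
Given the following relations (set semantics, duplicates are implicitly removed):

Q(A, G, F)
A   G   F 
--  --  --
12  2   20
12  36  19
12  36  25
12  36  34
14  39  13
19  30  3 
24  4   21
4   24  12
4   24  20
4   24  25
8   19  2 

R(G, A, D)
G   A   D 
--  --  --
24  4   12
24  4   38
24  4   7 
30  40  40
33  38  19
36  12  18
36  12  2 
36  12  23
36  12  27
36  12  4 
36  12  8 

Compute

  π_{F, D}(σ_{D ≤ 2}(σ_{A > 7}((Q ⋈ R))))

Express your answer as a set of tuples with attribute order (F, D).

Joining Q and R on A, G yields {(12, 36, 19, 18), (12, 36, 19, 2), (12, 36, 19, 23), (12, 36, 19, 27), (12, 36, 19, 4), (12, 36, 19, 8), (12, 36, 25, 18), (12, 36, 25, 2), (12, 36, 25, 23), (12, 36, 25, 27), (12, 36, 25, 4), (12, 36, 25, 8), (12, 36, 34, 18), (12, 36, 34, 2), (12, 36, 34, 23), (12, 36, 34, 27), (12, 36, 34, 4), (12, 36, 34, 8), (4, 24, 12, 12), (4, 24, 12, 38), (4, 24, 12, 7), (4, 24, 20, 12), (4, 24, 20, 38), (4, 24, 20, 7), (4, 24, 25, 12), (4, 24, 25, 38), (4, 24, 25, 7)}.
σ[A > 7]: keep tuples satisfying A > 7 → {(12, 36, 19, 18), (12, 36, 19, 2), (12, 36, 19, 23), (12, 36, 19, 27), (12, 36, 19, 4), (12, 36, 19, 8), (12, 36, 25, 18), (12, 36, 25, 2), (12, 36, 25, 23), (12, 36, 25, 27), (12, 36, 25, 4), (12, 36, 25, 8), (12, 36, 34, 18), (12, 36, 34, 2), (12, 36, 34, 23), (12, 36, 34, 27), (12, 36, 34, 4), (12, 36, 34, 8)}
σ[D ≤ 2]: keep tuples satisfying D ≤ 2 → {(12, 36, 19, 2), (12, 36, 25, 2), (12, 36, 34, 2)}
Keep only column(s) F, D: {(19, 2), (25, 2), (34, 2)}

{(19, 2), (25, 2), (34, 2)}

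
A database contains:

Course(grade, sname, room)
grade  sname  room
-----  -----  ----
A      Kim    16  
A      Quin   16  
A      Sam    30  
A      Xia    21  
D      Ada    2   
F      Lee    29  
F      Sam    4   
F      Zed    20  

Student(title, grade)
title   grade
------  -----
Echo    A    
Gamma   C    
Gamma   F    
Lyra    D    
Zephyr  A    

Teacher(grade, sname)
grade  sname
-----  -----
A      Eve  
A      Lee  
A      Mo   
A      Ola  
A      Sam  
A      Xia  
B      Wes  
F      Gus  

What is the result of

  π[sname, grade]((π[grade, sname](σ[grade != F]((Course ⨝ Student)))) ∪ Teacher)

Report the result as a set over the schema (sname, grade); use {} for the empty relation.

{(Ada, D), (Eve, A), (Gus, F), (Kim, A), (Lee, A), (Mo, A), (Ola, A), (Quin, A), (Sam, A), (Wes, B), (Xia, A)}

Natural join on grade: {(A, Kim, 16, Echo), (A, Kim, 16, Zephyr), (A, Quin, 16, Echo), (A, Quin, 16, Zephyr), (A, Sam, 30, Echo), (A, Sam, 30, Zephyr), (A, Xia, 21, Echo), (A, Xia, 21, Zephyr), (D, Ada, 2, Lyra), (F, Lee, 29, Gamma), (F, Sam, 4, Gamma), (F, Zed, 20, Gamma)}
Filtering on grade != F leaves {(A, Kim, 16, Echo), (A, Kim, 16, Zephyr), (A, Quin, 16, Echo), (A, Quin, 16, Zephyr), (A, Sam, 30, Echo), (A, Sam, 30, Zephyr), (A, Xia, 21, Echo), (A, Xia, 21, Zephyr), (D, Ada, 2, Lyra)}.
Keep only column(s) grade, sname (4 duplicate(s) eliminated): {(A, Kim), (A, Quin), (A, Sam), (A, Xia), (D, Ada)}
Set union of the two operands is {(A, Eve), (A, Kim), (A, Lee), (A, Mo), (A, Ola), (A, Quin), (A, Sam), (A, Xia), (B, Wes), (D, Ada), (F, Gus)}.
Keep only column(s) sname, grade: {(Ada, D), (Eve, A), (Gus, F), (Kim, A), (Lee, A), (Mo, A), (Ola, A), (Quin, A), (Sam, A), (Wes, B), (Xia, A)}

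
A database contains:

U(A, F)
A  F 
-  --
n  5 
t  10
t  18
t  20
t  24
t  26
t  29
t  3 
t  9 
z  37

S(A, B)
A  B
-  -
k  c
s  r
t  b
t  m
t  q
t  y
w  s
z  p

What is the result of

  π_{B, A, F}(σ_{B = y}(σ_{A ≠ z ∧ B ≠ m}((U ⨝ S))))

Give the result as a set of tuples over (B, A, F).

{(y, t, 10), (y, t, 18), (y, t, 20), (y, t, 24), (y, t, 26), (y, t, 29), (y, t, 3), (y, t, 9)}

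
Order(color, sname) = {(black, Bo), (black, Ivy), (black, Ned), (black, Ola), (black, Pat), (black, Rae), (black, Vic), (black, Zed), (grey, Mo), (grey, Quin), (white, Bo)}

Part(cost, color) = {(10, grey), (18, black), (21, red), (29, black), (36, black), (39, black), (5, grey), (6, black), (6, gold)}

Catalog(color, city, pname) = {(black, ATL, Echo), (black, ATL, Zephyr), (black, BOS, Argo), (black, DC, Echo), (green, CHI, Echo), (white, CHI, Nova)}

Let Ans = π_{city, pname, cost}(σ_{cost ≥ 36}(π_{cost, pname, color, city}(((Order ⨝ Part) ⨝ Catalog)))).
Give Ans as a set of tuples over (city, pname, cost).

{(ATL, Echo, 36), (ATL, Echo, 39), (ATL, Zephyr, 36), (ATL, Zephyr, 39), (BOS, Argo, 36), (BOS, Argo, 39), (DC, Echo, 36), (DC, Echo, 39)}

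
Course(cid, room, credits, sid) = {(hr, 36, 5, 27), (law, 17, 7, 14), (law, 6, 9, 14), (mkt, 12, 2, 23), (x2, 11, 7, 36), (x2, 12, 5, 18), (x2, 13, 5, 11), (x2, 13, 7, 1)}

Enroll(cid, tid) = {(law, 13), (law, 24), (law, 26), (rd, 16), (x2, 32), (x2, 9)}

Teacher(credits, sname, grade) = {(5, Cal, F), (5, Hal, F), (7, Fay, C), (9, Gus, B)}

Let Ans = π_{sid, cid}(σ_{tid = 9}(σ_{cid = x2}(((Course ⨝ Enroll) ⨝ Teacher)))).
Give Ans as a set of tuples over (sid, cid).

{(1, x2), (11, x2), (18, x2), (36, x2)}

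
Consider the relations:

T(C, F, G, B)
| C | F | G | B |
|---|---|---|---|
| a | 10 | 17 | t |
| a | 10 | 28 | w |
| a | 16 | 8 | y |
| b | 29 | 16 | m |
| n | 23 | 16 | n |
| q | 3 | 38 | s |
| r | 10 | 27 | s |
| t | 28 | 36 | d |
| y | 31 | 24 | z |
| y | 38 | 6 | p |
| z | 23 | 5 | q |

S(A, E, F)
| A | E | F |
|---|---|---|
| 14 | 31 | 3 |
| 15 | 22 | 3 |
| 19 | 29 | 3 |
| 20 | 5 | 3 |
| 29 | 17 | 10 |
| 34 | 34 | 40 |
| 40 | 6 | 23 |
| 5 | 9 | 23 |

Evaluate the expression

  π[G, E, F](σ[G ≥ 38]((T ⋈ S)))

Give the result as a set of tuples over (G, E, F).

Natural join on F: {(a, 10, 17, t, 29, 17), (a, 10, 28, w, 29, 17), (n, 23, 16, n, 40, 6), (n, 23, 16, n, 5, 9), (q, 3, 38, s, 14, 31), (q, 3, 38, s, 15, 22), (q, 3, 38, s, 19, 29), (q, 3, 38, s, 20, 5), (r, 10, 27, s, 29, 17), (z, 23, 5, q, 40, 6), (z, 23, 5, q, 5, 9)}
Selection G ≥ 38: {(q, 3, 38, s, 14, 31), (q, 3, 38, s, 15, 22), (q, 3, 38, s, 19, 29), (q, 3, 38, s, 20, 5)}
Projecting to G, E, F: {(38, 22, 3), (38, 29, 3), (38, 31, 3), (38, 5, 3)}

{(38, 22, 3), (38, 29, 3), (38, 31, 3), (38, 5, 3)}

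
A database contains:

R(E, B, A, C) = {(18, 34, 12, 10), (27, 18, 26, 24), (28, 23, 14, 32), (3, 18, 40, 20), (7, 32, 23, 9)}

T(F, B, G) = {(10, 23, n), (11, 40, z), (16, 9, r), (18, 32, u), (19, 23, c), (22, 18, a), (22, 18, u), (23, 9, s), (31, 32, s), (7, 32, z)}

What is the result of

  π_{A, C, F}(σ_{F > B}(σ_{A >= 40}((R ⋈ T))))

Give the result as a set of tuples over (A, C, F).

R ⋈ T (natural join on B): {(27, 18, 26, 24, 22, a), (27, 18, 26, 24, 22, u), (28, 23, 14, 32, 10, n), (28, 23, 14, 32, 19, c), (3, 18, 40, 20, 22, a), (3, 18, 40, 20, 22, u), (7, 32, 23, 9, 18, u), (7, 32, 23, 9, 31, s), (7, 32, 23, 9, 7, z)}
Filtering on A >= 40 leaves {(3, 18, 40, 20, 22, a), (3, 18, 40, 20, 22, u)}.
Filtering on F > B leaves {(3, 18, 40, 20, 22, a), (3, 18, 40, 20, 22, u)}.
π[A, C, F]: project onto (A, C, F) (1 duplicate(s) eliminated) → {(40, 20, 22)}

{(40, 20, 22)}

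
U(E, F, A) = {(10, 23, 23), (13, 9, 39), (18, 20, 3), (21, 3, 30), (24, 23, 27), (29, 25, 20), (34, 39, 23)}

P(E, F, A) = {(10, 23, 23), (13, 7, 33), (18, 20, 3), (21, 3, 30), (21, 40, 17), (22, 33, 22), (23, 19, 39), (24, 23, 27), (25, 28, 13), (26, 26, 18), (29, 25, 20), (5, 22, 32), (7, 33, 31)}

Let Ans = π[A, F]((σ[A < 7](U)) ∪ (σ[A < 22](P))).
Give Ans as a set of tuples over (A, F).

{(13, 28), (17, 40), (18, 26), (20, 25), (3, 20)}

Filtering on A < 7 leaves {(18, 20, 3)}.
Filtering on A < 22 leaves {(18, 20, 3), (21, 40, 17), (25, 28, 13), (26, 26, 18), (29, 25, 20)}.
Union: {(18, 20, 3)} with {(18, 20, 3), (21, 40, 17), (25, 28, 13), (26, 26, 18), (29, 25, 20)} → {(18, 20, 3), (21, 40, 17), (25, 28, 13), (26, 26, 18), (29, 25, 20)}
Projecting to A, F: {(13, 28), (17, 40), (18, 26), (20, 25), (3, 20)}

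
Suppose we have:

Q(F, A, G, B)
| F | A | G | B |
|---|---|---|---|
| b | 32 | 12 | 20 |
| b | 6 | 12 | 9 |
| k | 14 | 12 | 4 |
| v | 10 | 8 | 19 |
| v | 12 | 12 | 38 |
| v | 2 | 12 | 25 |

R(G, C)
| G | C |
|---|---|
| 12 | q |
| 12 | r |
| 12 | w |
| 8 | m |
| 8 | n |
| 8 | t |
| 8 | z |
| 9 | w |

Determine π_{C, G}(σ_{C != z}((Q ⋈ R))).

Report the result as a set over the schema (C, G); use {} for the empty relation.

{(m, 8), (n, 8), (q, 12), (r, 12), (t, 8), (w, 12)}

Joining Q and R on G yields {(b, 32, 12, 20, q), (b, 32, 12, 20, r), (b, 32, 12, 20, w), (b, 6, 12, 9, q), (b, 6, 12, 9, r), (b, 6, 12, 9, w), (k, 14, 12, 4, q), (k, 14, 12, 4, r), (k, 14, 12, 4, w), (v, 10, 8, 19, m), (v, 10, 8, 19, n), (v, 10, 8, 19, t), (v, 10, 8, 19, z), (v, 12, 12, 38, q), (v, 12, 12, 38, r), (v, 12, 12, 38, w), (v, 2, 12, 25, q), (v, 2, 12, 25, r), (v, 2, 12, 25, w)}.
σ[C != z]: keep tuples satisfying C != z → {(b, 32, 12, 20, q), (b, 32, 12, 20, r), (b, 32, 12, 20, w), (b, 6, 12, 9, q), (b, 6, 12, 9, r), (b, 6, 12, 9, w), (k, 14, 12, 4, q), (k, 14, 12, 4, r), (k, 14, 12, 4, w), (v, 10, 8, 19, m), (v, 10, 8, 19, n), (v, 10, 8, 19, t), (v, 12, 12, 38, q), (v, 12, 12, 38, r), (v, 12, 12, 38, w), (v, 2, 12, 25, q), (v, 2, 12, 25, r), (v, 2, 12, 25, w)}
π_{C, G} gives {(m, 8), (n, 8), (q, 12), (r, 12), (t, 8), (w, 12)} (12 duplicate(s) eliminated).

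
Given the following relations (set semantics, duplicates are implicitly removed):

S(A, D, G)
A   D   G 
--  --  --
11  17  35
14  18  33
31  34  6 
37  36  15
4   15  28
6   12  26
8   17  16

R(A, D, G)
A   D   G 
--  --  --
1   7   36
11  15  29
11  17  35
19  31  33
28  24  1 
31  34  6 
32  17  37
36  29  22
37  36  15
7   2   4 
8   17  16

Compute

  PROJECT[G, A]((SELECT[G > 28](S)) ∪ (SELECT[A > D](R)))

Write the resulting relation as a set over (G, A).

Filtering on G > 28 leaves {(11, 17, 35), (14, 18, 33)}.
Filtering on A > D leaves {(28, 24, 1), (32, 17, 37), (36, 29, 22), (37, 36, 15), (7, 2, 4)}.
Set union of the two operands is {(11, 17, 35), (14, 18, 33), (28, 24, 1), (32, 17, 37), (36, 29, 22), (37, 36, 15), (7, 2, 4)}.
π[G, A]: project onto (G, A) → {(1, 28), (15, 37), (22, 36), (33, 14), (35, 11), (37, 32), (4, 7)}

{(1, 28), (15, 37), (22, 36), (33, 14), (35, 11), (37, 32), (4, 7)}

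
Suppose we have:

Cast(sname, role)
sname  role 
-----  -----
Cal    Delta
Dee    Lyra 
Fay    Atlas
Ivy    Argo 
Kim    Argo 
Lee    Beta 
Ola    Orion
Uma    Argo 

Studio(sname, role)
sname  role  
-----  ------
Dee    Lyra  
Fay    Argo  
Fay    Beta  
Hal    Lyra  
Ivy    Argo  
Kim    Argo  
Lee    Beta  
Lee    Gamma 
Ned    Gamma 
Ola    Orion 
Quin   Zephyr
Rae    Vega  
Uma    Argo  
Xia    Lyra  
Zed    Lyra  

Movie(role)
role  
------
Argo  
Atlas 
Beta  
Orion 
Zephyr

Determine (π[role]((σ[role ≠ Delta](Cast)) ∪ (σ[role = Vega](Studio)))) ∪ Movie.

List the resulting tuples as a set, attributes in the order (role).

{Argo, Atlas, Beta, Lyra, Orion, Vega, Zephyr}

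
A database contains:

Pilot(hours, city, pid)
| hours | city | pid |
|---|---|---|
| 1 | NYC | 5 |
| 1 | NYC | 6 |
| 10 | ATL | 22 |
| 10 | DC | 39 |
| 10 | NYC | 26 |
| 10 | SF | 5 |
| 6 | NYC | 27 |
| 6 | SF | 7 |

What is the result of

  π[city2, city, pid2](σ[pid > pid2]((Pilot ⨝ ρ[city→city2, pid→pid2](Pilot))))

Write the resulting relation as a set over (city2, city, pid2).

{(ATL, DC, 22), (ATL, NYC, 22), (NYC, DC, 26), (NYC, NYC, 5), (SF, ATL, 5), (SF, DC, 5), (SF, NYC, 5), (SF, NYC, 7)}

ρ[city→city2, pid→pid2]: schema becomes (hours, city2, pid2); tuples unchanged.
Joining Pilot and ρ[city→city2, pid→pid2](Pilot) on hours yields {(1, NYC, 5, NYC, 5), (1, NYC, 5, NYC, 6), (1, NYC, 6, NYC, 5), (1, NYC, 6, NYC, 6), (10, ATL, 22, ATL, 22), (10, ATL, 22, DC, 39), (10, ATL, 22, NYC, 26), (10, ATL, 22, SF, 5), (10, DC, 39, ATL, 22), (10, DC, 39, DC, 39), (10, DC, 39, NYC, 26), (10, DC, 39, SF, 5), (10, NYC, 26, ATL, 22), (10, NYC, 26, DC, 39), (10, NYC, 26, NYC, 26), (10, NYC, 26, SF, 5), (10, SF, 5, ATL, 22), (10, SF, 5, DC, 39), (10, SF, 5, NYC, 26), (10, SF, 5, SF, 5), (6, NYC, 27, NYC, 27), (6, NYC, 27, SF, 7), (6, SF, 7, NYC, 27), (6, SF, 7, SF, 7)}.
σ[pid > pid2]: keep tuples satisfying pid > pid2 → {(1, NYC, 6, NYC, 5), (10, ATL, 22, SF, 5), (10, DC, 39, ATL, 22), (10, DC, 39, NYC, 26), (10, DC, 39, SF, 5), (10, NYC, 26, ATL, 22), (10, NYC, 26, SF, 5), (6, NYC, 27, SF, 7)}
π_{city2, city, pid2} gives {(ATL, DC, 22), (ATL, NYC, 22), (NYC, DC, 26), (NYC, NYC, 5), (SF, ATL, 5), (SF, DC, 5), (SF, NYC, 5), (SF, NYC, 7)}.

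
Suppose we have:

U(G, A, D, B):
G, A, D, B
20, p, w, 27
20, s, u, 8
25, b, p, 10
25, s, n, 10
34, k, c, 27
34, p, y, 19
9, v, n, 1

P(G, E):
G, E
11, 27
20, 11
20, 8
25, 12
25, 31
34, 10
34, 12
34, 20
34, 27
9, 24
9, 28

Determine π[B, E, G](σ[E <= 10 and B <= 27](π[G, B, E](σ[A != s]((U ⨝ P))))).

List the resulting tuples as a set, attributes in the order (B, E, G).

Natural join on G: {(20, p, w, 27, 11), (20, p, w, 27, 8), (20, s, u, 8, 11), (20, s, u, 8, 8), (25, b, p, 10, 12), (25, b, p, 10, 31), (25, s, n, 10, 12), (25, s, n, 10, 31), (34, k, c, 27, 10), (34, k, c, 27, 12), (34, k, c, 27, 20), (34, k, c, 27, 27), (34, p, y, 19, 10), (34, p, y, 19, 12), (34, p, y, 19, 20), (34, p, y, 19, 27), (9, v, n, 1, 24), (9, v, n, 1, 28)}
σ[A != s]: keep tuples satisfying A != s → {(20, p, w, 27, 11), (20, p, w, 27, 8), (25, b, p, 10, 12), (25, b, p, 10, 31), (34, k, c, 27, 10), (34, k, c, 27, 12), (34, k, c, 27, 20), (34, k, c, 27, 27), (34, p, y, 19, 10), (34, p, y, 19, 12), (34, p, y, 19, 20), (34, p, y, 19, 27), (9, v, n, 1, 24), (9, v, n, 1, 28)}
Keep only column(s) G, B, E: {(20, 27, 11), (20, 27, 8), (25, 10, 12), (25, 10, 31), (34, 19, 10), (34, 19, 12), (34, 19, 20), (34, 19, 27), (34, 27, 10), (34, 27, 12), (34, 27, 20), (34, 27, 27), (9, 1, 24), (9, 1, 28)}
σ[E <= 10 and B <= 27]: keep tuples satisfying E <= 10 and B <= 27 → {(20, 27, 8), (34, 19, 10), (34, 27, 10)}
Keep only column(s) B, E, G: {(19, 10, 34), (27, 10, 34), (27, 8, 20)}

{(19, 10, 34), (27, 10, 34), (27, 8, 20)}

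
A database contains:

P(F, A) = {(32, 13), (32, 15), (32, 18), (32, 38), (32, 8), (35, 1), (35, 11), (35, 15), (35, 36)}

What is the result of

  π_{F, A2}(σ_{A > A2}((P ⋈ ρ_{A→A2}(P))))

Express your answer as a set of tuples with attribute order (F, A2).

{(32, 13), (32, 15), (32, 18), (32, 8), (35, 1), (35, 11), (35, 15)}

ρ[A→A2]: schema becomes (F, A2); tuples unchanged.
P ⋈ ρ_{A→A2}(P) (natural join on F): {(32, 13, 13), (32, 13, 15), (32, 13, 18), (32, 13, 38), (32, 13, 8), (32, 15, 13), (32, 15, 15), (32, 15, 18), (32, 15, 38), (32, 15, 8), (32, 18, 13), (32, 18, 15), (32, 18, 18), (32, 18, 38), (32, 18, 8), (32, 38, 13), (32, 38, 15), (32, 38, 18), (32, 38, 38), (32, 38, 8), (32, 8, 13), (32, 8, 15), (32, 8, 18), (32, 8, 38), (32, 8, 8), (35, 1, 1), (35, 1, 11), (35, 1, 15), (35, 1, 36), (35, 11, 1), (35, 11, 11), (35, 11, 15), (35, 11, 36), (35, 15, 1), (35, 15, 11), (35, 15, 15), (35, 15, 36), (35, 36, 1), (35, 36, 11), (35, 36, 15), (35, 36, 36)}
Selection A > A2: {(32, 13, 8), (32, 15, 13), (32, 15, 8), (32, 18, 13), (32, 18, 15), (32, 18, 8), (32, 38, 13), (32, 38, 15), (32, 38, 18), (32, 38, 8), (35, 11, 1), (35, 15, 1), (35, 15, 11), (35, 36, 1), (35, 36, 11), (35, 36, 15)}
π[F, A2]: project onto (F, A2) (9 duplicate(s) eliminated) → {(32, 13), (32, 15), (32, 18), (32, 8), (35, 1), (35, 11), (35, 15)}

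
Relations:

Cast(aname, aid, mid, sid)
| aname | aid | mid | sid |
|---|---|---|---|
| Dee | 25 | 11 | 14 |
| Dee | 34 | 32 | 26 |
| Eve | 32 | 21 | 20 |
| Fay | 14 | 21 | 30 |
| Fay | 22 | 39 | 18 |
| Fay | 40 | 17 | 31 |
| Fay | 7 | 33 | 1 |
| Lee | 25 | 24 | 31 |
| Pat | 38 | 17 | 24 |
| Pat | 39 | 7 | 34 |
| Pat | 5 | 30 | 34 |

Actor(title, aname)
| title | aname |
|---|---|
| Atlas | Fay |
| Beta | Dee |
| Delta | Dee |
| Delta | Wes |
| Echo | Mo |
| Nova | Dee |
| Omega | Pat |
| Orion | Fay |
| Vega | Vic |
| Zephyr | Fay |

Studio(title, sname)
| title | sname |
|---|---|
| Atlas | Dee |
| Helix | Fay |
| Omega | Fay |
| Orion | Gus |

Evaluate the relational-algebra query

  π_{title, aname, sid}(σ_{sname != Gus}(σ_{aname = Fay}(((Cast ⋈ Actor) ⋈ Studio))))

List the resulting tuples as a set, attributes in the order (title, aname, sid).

Natural join on aname: {(Dee, 25, 11, 14, Beta), (Dee, 25, 11, 14, Delta), (Dee, 25, 11, 14, Nova), (Dee, 34, 32, 26, Beta), (Dee, 34, 32, 26, Delta), (Dee, 34, 32, 26, Nova), (Fay, 14, 21, 30, Atlas), (Fay, 14, 21, 30, Orion), (Fay, 14, 21, 30, Zephyr), (Fay, 22, 39, 18, Atlas), (Fay, 22, 39, 18, Orion), (Fay, 22, 39, 18, Zephyr), (Fay, 40, 17, 31, Atlas), (Fay, 40, 17, 31, Orion), (Fay, 40, 17, 31, Zephyr), (Fay, 7, 33, 1, Atlas), (Fay, 7, 33, 1, Orion), (Fay, 7, 33, 1, Zephyr), (Pat, 38, 17, 24, Omega), (Pat, 39, 7, 34, Omega), (Pat, 5, 30, 34, Omega)}
Natural join on title: {(Fay, 14, 21, 30, Atlas, Dee), (Fay, 14, 21, 30, Orion, Gus), (Fay, 22, 39, 18, Atlas, Dee), (Fay, 22, 39, 18, Orion, Gus), (Fay, 40, 17, 31, Atlas, Dee), (Fay, 40, 17, 31, Orion, Gus), (Fay, 7, 33, 1, Atlas, Dee), (Fay, 7, 33, 1, Orion, Gus), (Pat, 38, 17, 24, Omega, Fay), (Pat, 39, 7, 34, Omega, Fay), (Pat, 5, 30, 34, Omega, Fay)}
σ[aname = Fay]: keep tuples satisfying aname = Fay → {(Fay, 14, 21, 30, Atlas, Dee), (Fay, 14, 21, 30, Orion, Gus), (Fay, 22, 39, 18, Atlas, Dee), (Fay, 22, 39, 18, Orion, Gus), (Fay, 40, 17, 31, Atlas, Dee), (Fay, 40, 17, 31, Orion, Gus), (Fay, 7, 33, 1, Atlas, Dee), (Fay, 7, 33, 1, Orion, Gus)}
σ[sname != Gus]: keep tuples satisfying sname != Gus → {(Fay, 14, 21, 30, Atlas, Dee), (Fay, 22, 39, 18, Atlas, Dee), (Fay, 40, 17, 31, Atlas, Dee), (Fay, 7, 33, 1, Atlas, Dee)}
Projecting to title, aname, sid: {(Atlas, Fay, 1), (Atlas, Fay, 18), (Atlas, Fay, 30), (Atlas, Fay, 31)}

{(Atlas, Fay, 1), (Atlas, Fay, 18), (Atlas, Fay, 30), (Atlas, Fay, 31)}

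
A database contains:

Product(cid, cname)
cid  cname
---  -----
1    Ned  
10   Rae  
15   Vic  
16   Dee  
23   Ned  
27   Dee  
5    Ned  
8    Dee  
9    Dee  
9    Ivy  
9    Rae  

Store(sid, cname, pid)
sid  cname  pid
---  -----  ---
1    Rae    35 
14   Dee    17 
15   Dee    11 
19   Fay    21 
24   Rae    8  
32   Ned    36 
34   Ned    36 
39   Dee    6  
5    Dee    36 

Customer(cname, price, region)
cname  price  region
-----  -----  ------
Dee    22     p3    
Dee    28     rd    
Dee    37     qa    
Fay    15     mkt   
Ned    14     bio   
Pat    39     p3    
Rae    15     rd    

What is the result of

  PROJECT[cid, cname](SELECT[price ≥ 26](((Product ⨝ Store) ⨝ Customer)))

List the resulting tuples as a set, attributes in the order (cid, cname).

Joining Product and Store on cname yields {(1, Ned, 32, 36), (1, Ned, 34, 36), (10, Rae, 1, 35), (10, Rae, 24, 8), (16, Dee, 14, 17), (16, Dee, 15, 11), (16, Dee, 39, 6), (16, Dee, 5, 36), (23, Ned, 32, 36), (23, Ned, 34, 36), (27, Dee, 14, 17), (27, Dee, 15, 11), (27, Dee, 39, 6), (27, Dee, 5, 36), (5, Ned, 32, 36), (5, Ned, 34, 36), (8, Dee, 14, 17), (8, Dee, 15, 11), (8, Dee, 39, 6), (8, Dee, 5, 36), (9, Dee, 14, 17), (9, Dee, 15, 11), (9, Dee, 39, 6), (9, Dee, 5, 36), (9, Rae, 1, 35), (9, Rae, 24, 8)}.
Joining (Product ⨝ Store) and Customer on cname yields {(1, Ned, 32, 36, 14, bio), (1, Ned, 34, 36, 14, bio), (10, Rae, 1, 35, 15, rd), (10, Rae, 24, 8, 15, rd), (16, Dee, 14, 17, 22, p3), (16, Dee, 14, 17, 28, rd), (16, Dee, 14, 17, 37, qa), (16, Dee, 15, 11, 22, p3), (16, Dee, 15, 11, 28, rd), (16, Dee, 15, 11, 37, qa), (16, Dee, 39, 6, 22, p3), (16, Dee, 39, 6, 28, rd), (16, Dee, 39, 6, 37, qa), (16, Dee, 5, 36, 22, p3), (16, Dee, 5, 36, 28, rd), (16, Dee, 5, 36, 37, qa), (23, Ned, 32, 36, 14, bio), (23, Ned, 34, 36, 14, bio), (27, Dee, 14, 17, 22, p3), (27, Dee, 14, 17, 28, rd), (27, Dee, 14, 17, 37, qa), (27, Dee, 15, 11, 22, p3), (27, Dee, 15, 11, 28, rd), (27, Dee, 15, 11, 37, qa), (27, Dee, 39, 6, 22, p3), (27, Dee, 39, 6, 28, rd), (27, Dee, 39, 6, 37, qa), (27, Dee, 5, 36, 22, p3), (27, Dee, 5, 36, 28, rd), (27, Dee, 5, 36, 37, qa), (5, Ned, 32, 36, 14, bio), (5, Ned, 34, 36, 14, bio), (8, Dee, 14, 17, 22, p3), (8, Dee, 14, 17, 28, rd), (8, Dee, 14, 17, 37, qa), (8, Dee, 15, 11, 22, p3), (8, Dee, 15, 11, 28, rd), (8, Dee, 15, 11, 37, qa), (8, Dee, 39, 6, 22, p3), (8, Dee, 39, 6, 28, rd), (8, Dee, 39, 6, 37, qa), (8, Dee, 5, 36, 22, p3), (8, Dee, 5, 36, 28, rd), (8, Dee, 5, 36, 37, qa), (9, Dee, 14, 17, 22, p3), (9, Dee, 14, 17, 28, rd), (9, Dee, 14, 17, 37, qa), (9, Dee, 15, 11, 22, p3), (9, Dee, 15, 11, 28, rd), (9, Dee, 15, 11, 37, qa), (9, Dee, 39, 6, 22, p3), (9, Dee, 39, 6, 28, rd), (9, Dee, 39, 6, 37, qa), (9, Dee, 5, 36, 22, p3), (9, Dee, 5, 36, 28, rd), (9, Dee, 5, 36, 37, qa), (9, Rae, 1, 35, 15, rd), (9, Rae, 24, 8, 15, rd)}.
σ[price ≥ 26]: keep tuples satisfying price ≥ 26 → {(16, Dee, 14, 17, 28, rd), (16, Dee, 14, 17, 37, qa), (16, Dee, 15, 11, 28, rd), (16, Dee, 15, 11, 37, qa), (16, Dee, 39, 6, 28, rd), (16, Dee, 39, 6, 37, qa), (16, Dee, 5, 36, 28, rd), (16, Dee, 5, 36, 37, qa), (27, Dee, 14, 17, 28, rd), (27, Dee, 14, 17, 37, qa), (27, Dee, 15, 11, 28, rd), (27, Dee, 15, 11, 37, qa), (27, Dee, 39, 6, 28, rd), (27, Dee, 39, 6, 37, qa), (27, Dee, 5, 36, 28, rd), (27, Dee, 5, 36, 37, qa), (8, Dee, 14, 17, 28, rd), (8, Dee, 14, 17, 37, qa), (8, Dee, 15, 11, 28, rd), (8, Dee, 15, 11, 37, qa), (8, Dee, 39, 6, 28, rd), (8, Dee, 39, 6, 37, qa), (8, Dee, 5, 36, 28, rd), (8, Dee, 5, 36, 37, qa), (9, Dee, 14, 17, 28, rd), (9, Dee, 14, 17, 37, qa), (9, Dee, 15, 11, 28, rd), (9, Dee, 15, 11, 37, qa), (9, Dee, 39, 6, 28, rd), (9, Dee, 39, 6, 37, qa), (9, Dee, 5, 36, 28, rd), (9, Dee, 5, 36, 37, qa)}
π_{cid, cname} gives {(16, Dee), (27, Dee), (8, Dee), (9, Dee)} (28 duplicate(s) eliminated).

{(16, Dee), (27, Dee), (8, Dee), (9, Dee)}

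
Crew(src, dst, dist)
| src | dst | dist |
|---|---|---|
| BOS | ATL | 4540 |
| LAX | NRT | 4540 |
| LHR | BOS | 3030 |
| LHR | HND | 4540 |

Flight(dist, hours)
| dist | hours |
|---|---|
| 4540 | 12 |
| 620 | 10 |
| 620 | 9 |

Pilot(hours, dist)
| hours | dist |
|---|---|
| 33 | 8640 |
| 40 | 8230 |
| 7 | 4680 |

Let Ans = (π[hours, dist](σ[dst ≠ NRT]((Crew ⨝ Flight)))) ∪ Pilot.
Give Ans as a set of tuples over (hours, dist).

Crew ⋈ Flight (natural join on dist): {(BOS, ATL, 4540, 12), (LAX, NRT, 4540, 12), (LHR, HND, 4540, 12)}
Apply σ_{dst ≠ NRT}; surviving tuples: {(BOS, ATL, 4540, 12), (LHR, HND, 4540, 12)}
π_{hours, dist} gives {(12, 4540)} (1 duplicate(s) eliminated).
Taking the union: {(12, 4540), (33, 8640), (40, 8230), (7, 4680)}

{(12, 4540), (33, 8640), (40, 8230), (7, 4680)}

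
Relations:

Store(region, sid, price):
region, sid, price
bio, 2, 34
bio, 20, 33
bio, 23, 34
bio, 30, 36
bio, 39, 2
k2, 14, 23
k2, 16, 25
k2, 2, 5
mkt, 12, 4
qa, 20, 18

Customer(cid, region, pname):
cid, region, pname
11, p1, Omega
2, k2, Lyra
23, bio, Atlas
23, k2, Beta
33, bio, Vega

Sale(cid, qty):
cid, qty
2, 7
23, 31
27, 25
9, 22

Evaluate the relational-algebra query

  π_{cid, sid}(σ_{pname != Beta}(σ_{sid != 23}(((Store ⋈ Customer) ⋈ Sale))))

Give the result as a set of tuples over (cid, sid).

Store ⋈ Customer (natural join on region): {(bio, 2, 34, 23, Atlas), (bio, 2, 34, 33, Vega), (bio, 20, 33, 23, Atlas), (bio, 20, 33, 33, Vega), (bio, 23, 34, 23, Atlas), (bio, 23, 34, 33, Vega), (bio, 30, 36, 23, Atlas), (bio, 30, 36, 33, Vega), (bio, 39, 2, 23, Atlas), (bio, 39, 2, 33, Vega), (k2, 14, 23, 2, Lyra), (k2, 14, 23, 23, Beta), (k2, 16, 25, 2, Lyra), (k2, 16, 25, 23, Beta), (k2, 2, 5, 2, Lyra), (k2, 2, 5, 23, Beta)}
(Store ⋈ Customer) ⋈ Sale (natural join on cid): {(bio, 2, 34, 23, Atlas, 31), (bio, 20, 33, 23, Atlas, 31), (bio, 23, 34, 23, Atlas, 31), (bio, 30, 36, 23, Atlas, 31), (bio, 39, 2, 23, Atlas, 31), (k2, 14, 23, 2, Lyra, 7), (k2, 14, 23, 23, Beta, 31), (k2, 16, 25, 2, Lyra, 7), (k2, 16, 25, 23, Beta, 31), (k2, 2, 5, 2, Lyra, 7), (k2, 2, 5, 23, Beta, 31)}
σ[sid != 23]: keep tuples satisfying sid != 23 → {(bio, 2, 34, 23, Atlas, 31), (bio, 20, 33, 23, Atlas, 31), (bio, 30, 36, 23, Atlas, 31), (bio, 39, 2, 23, Atlas, 31), (k2, 14, 23, 2, Lyra, 7), (k2, 14, 23, 23, Beta, 31), (k2, 16, 25, 2, Lyra, 7), (k2, 16, 25, 23, Beta, 31), (k2, 2, 5, 2, Lyra, 7), (k2, 2, 5, 23, Beta, 31)}
σ[pname != Beta]: keep tuples satisfying pname != Beta → {(bio, 2, 34, 23, Atlas, 31), (bio, 20, 33, 23, Atlas, 31), (bio, 30, 36, 23, Atlas, 31), (bio, 39, 2, 23, Atlas, 31), (k2, 14, 23, 2, Lyra, 7), (k2, 16, 25, 2, Lyra, 7), (k2, 2, 5, 2, Lyra, 7)}
Keep only column(s) cid, sid: {(2, 14), (2, 16), (2, 2), (23, 2), (23, 20), (23, 30), (23, 39)}

{(2, 14), (2, 16), (2, 2), (23, 2), (23, 20), (23, 30), (23, 39)}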